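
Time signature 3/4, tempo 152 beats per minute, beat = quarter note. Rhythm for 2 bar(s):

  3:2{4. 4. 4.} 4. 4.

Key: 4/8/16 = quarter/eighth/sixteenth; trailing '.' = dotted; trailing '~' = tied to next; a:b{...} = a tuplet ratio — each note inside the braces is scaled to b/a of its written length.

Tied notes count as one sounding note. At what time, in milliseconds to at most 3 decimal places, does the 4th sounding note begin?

1. 0.0ms @ 0 + 394.737ms (1)
2. 394.737ms @ 1 + 394.737ms (1)
3. 789.474ms @ 2 + 394.737ms (1)
4. 1184.211ms @ 3 + 592.105ms (3/2)
5. 1776.316ms @ 9/2 + 592.105ms (3/2)

note 4 onset = 3b = 1184.211ms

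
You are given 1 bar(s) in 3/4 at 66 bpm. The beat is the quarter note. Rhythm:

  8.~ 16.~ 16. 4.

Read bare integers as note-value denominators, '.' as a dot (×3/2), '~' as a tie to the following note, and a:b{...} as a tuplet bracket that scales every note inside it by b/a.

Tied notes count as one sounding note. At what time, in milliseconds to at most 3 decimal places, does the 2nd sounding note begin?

1. 0.0ms @ 0 + 1363.636ms (3/2)
2. 1363.636ms @ 3/2 + 1363.636ms (3/2)

note 2 onset = 3/2b = 1363.636ms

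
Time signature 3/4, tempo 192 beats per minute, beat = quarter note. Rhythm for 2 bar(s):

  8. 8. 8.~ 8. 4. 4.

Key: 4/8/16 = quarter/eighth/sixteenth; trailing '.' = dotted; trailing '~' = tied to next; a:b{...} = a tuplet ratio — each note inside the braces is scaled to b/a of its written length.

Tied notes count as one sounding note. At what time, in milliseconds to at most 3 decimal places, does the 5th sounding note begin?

1. 0.0ms @ 0 + 234.375ms (3/4)
2. 234.375ms @ 3/4 + 234.375ms (3/4)
3. 468.75ms @ 3/2 + 468.75ms (3/2)
4. 937.5ms @ 3 + 468.75ms (3/2)
5. 1406.25ms @ 9/2 + 468.75ms (3/2)

note 5 onset = 9/2b = 1406.25ms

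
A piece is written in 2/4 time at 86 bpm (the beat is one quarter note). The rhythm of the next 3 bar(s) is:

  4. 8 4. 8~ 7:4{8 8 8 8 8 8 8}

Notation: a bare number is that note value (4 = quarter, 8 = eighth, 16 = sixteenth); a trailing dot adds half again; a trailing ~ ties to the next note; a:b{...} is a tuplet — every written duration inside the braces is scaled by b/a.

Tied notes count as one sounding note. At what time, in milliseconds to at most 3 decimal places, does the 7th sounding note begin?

1. 0.0ms @ 0 + 1046.512ms (3/2)
2. 1046.512ms @ 3/2 + 348.837ms (1/2)
3. 1395.349ms @ 2 + 1046.512ms (3/2)
4. 2441.86ms @ 7/2 + 548.173ms (11/14)
5. 2990.033ms @ 30/7 + 199.336ms (2/7)
6. 3189.369ms @ 32/7 + 199.336ms (2/7)
7. 3388.704ms @ 34/7 + 199.336ms (2/7)
8. 3588.04ms @ 36/7 + 199.336ms (2/7)
9. 3787.375ms @ 38/7 + 199.336ms (2/7)
10. 3986.711ms @ 40/7 + 199.336ms (2/7)

note 7 onset = 34/7b = 3388.704ms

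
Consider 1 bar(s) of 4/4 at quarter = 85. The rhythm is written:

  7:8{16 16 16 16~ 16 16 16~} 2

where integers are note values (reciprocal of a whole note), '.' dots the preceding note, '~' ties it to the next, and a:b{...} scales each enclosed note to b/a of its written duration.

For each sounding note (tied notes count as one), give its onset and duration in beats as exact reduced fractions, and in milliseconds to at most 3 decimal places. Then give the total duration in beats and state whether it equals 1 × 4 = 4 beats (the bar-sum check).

1) 0.0ms=0b +201.681ms=2/7b
2) 201.681ms=2/7b +201.681ms=2/7b
3) 403.361ms=4/7b +201.681ms=2/7b
4) 605.042ms=6/7b +403.361ms=4/7b
5) 1008.403ms=10/7b +201.681ms=2/7b
6) 1210.084ms=12/7b +1613.445ms=16/7b
Σ=4b of 4 (85bpm 4/4) — PASS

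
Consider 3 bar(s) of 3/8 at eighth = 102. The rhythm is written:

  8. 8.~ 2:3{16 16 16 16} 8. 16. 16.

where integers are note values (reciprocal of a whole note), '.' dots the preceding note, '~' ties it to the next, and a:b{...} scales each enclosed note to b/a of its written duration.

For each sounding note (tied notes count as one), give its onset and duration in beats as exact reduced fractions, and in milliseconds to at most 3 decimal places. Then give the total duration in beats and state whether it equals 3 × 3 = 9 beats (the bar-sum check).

1) 0.0ms=0b +882.353ms=3/2b
2) 882.353ms=3/2b +1323.529ms=9/4b
3) 2205.882ms=15/4b +441.176ms=3/4b
4) 2647.059ms=9/2b +441.176ms=3/4b
5) 3088.235ms=21/4b +441.176ms=3/4b
6) 3529.412ms=6b +882.353ms=3/2b
7) 4411.765ms=15/2b +441.176ms=3/4b
8) 4852.941ms=33/4b +441.176ms=3/4b
Σ=9b of 9 (102bpm 3/8) — PASS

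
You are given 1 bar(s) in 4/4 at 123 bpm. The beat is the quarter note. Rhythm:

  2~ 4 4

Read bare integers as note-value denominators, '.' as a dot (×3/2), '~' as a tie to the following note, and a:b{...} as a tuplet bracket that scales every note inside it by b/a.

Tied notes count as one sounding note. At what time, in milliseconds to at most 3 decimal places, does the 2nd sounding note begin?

1. 0.0ms @ 0 + 1463.415ms (3)
2. 1463.415ms @ 3 + 487.805ms (1)

note 2 onset = 3b = 1463.415ms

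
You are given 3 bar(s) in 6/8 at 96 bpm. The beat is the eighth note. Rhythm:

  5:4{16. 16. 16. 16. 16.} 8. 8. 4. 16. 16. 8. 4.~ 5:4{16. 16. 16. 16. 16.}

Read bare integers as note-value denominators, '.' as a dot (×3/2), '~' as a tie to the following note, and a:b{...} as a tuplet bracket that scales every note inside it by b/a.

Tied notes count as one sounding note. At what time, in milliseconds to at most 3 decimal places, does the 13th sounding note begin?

note 13 onset = 78/5b = 9750.0ms

1. 0.0ms @ 0 + 375.0ms (3/5)
2. 375.0ms @ 3/5 + 375.0ms (3/5)
3. 750.0ms @ 6/5 + 375.0ms (3/5)
4. 1125.0ms @ 9/5 + 375.0ms (3/5)
5. 1500.0ms @ 12/5 + 375.0ms (3/5)
6. 1875.0ms @ 3 + 937.5ms (3/2)
7. 2812.5ms @ 9/2 + 937.5ms (3/2)
8. 3750.0ms @ 6 + 1875.0ms (3)
9. 5625.0ms @ 9 + 468.75ms (3/4)
10. 6093.75ms @ 39/4 + 468.75ms (3/4)
11. 6562.5ms @ 21/2 + 937.5ms (3/2)
12. 7500.0ms @ 12 + 2250.0ms (18/5)
13. 9750.0ms @ 78/5 + 375.0ms (3/5)
14. 10125.0ms @ 81/5 + 375.0ms (3/5)
15. 10500.0ms @ 84/5 + 375.0ms (3/5)
16. 10875.0ms @ 87/5 + 375.0ms (3/5)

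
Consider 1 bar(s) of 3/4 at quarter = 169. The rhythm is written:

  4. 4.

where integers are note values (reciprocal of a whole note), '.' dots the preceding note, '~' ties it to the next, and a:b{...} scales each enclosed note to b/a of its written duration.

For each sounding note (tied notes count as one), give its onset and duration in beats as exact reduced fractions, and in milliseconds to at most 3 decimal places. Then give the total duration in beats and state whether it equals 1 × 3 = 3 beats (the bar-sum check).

1) 0.0ms=0b +532.544ms=3/2b
2) 532.544ms=3/2b +532.544ms=3/2b
Σ=3b of 3 (169bpm 3/4) — PASS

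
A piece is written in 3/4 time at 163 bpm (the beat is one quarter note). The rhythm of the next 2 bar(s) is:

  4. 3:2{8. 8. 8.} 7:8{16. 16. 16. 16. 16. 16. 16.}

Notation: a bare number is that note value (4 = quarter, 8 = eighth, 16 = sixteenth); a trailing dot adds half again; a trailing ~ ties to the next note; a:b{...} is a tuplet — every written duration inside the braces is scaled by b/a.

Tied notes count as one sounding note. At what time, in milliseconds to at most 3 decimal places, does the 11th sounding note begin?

note 11 onset = 39/7b = 2050.833ms

1. 0.0ms @ 0 + 552.147ms (3/2)
2. 552.147ms @ 3/2 + 184.049ms (1/2)
3. 736.196ms @ 2 + 184.049ms (1/2)
4. 920.245ms @ 5/2 + 184.049ms (1/2)
5. 1104.294ms @ 3 + 157.756ms (3/7)
6. 1262.051ms @ 24/7 + 157.756ms (3/7)
7. 1419.807ms @ 27/7 + 157.756ms (3/7)
8. 1577.564ms @ 30/7 + 157.756ms (3/7)
9. 1735.32ms @ 33/7 + 157.756ms (3/7)
10. 1893.076ms @ 36/7 + 157.756ms (3/7)
11. 2050.833ms @ 39/7 + 157.756ms (3/7)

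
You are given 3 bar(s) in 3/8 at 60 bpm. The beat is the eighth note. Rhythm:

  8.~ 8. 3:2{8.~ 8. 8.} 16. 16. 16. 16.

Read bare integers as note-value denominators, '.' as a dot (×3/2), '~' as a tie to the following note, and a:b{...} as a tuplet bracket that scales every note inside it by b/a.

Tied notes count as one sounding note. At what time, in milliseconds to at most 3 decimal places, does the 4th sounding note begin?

1. 0.0ms @ 0 + 3000.0ms (3)
2. 3000.0ms @ 3 + 2000.0ms (2)
3. 5000.0ms @ 5 + 1000.0ms (1)
4. 6000.0ms @ 6 + 750.0ms (3/4)
5. 6750.0ms @ 27/4 + 750.0ms (3/4)
6. 7500.0ms @ 15/2 + 750.0ms (3/4)
7. 8250.0ms @ 33/4 + 750.0ms (3/4)

note 4 onset = 6b = 6000.0ms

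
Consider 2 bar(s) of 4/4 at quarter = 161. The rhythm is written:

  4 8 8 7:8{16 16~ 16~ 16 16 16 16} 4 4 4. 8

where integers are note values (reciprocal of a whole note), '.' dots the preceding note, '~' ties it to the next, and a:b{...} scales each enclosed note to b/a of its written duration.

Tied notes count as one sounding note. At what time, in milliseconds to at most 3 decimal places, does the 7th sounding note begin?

note 7 onset = 24/7b = 1277.728ms

1. 0.0ms @ 0 + 372.671ms (1)
2. 372.671ms @ 1 + 186.335ms (1/2)
3. 559.006ms @ 3/2 + 186.335ms (1/2)
4. 745.342ms @ 2 + 106.477ms (2/7)
5. 851.819ms @ 16/7 + 319.432ms (6/7)
6. 1171.251ms @ 22/7 + 106.477ms (2/7)
7. 1277.728ms @ 24/7 + 106.477ms (2/7)
8. 1384.206ms @ 26/7 + 106.477ms (2/7)
9. 1490.683ms @ 4 + 372.671ms (1)
10. 1863.354ms @ 5 + 372.671ms (1)
11. 2236.025ms @ 6 + 559.006ms (3/2)
12. 2795.031ms @ 15/2 + 186.335ms (1/2)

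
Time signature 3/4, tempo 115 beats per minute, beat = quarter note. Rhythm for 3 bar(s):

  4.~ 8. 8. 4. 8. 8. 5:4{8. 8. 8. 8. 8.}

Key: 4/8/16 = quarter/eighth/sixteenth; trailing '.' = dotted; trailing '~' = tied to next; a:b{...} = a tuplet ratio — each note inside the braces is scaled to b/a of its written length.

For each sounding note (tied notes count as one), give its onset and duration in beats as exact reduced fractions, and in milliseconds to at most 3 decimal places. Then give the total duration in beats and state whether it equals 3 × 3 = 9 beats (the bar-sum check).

1) 0.0ms=0b +1173.913ms=9/4b
2) 1173.913ms=9/4b +391.304ms=3/4b
3) 1565.217ms=3b +782.609ms=3/2b
4) 2347.826ms=9/2b +391.304ms=3/4b
5) 2739.13ms=21/4b +391.304ms=3/4b
6) 3130.435ms=6b +313.043ms=3/5b
7) 3443.478ms=33/5b +313.043ms=3/5b
8) 3756.522ms=36/5b +313.043ms=3/5b
9) 4069.565ms=39/5b +313.043ms=3/5b
10) 4382.609ms=42/5b +313.043ms=3/5b
Σ=9b of 9 (115bpm 3/4) — PASS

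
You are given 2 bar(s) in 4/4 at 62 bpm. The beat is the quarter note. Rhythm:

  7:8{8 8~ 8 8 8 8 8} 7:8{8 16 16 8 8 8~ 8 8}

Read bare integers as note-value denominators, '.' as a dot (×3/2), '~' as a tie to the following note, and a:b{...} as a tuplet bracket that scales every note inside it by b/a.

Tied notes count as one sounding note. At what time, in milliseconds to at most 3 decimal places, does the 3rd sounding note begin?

note 3 onset = 12/7b = 1658.986ms

1. 0.0ms @ 0 + 552.995ms (4/7)
2. 552.995ms @ 4/7 + 1105.991ms (8/7)
3. 1658.986ms @ 12/7 + 552.995ms (4/7)
4. 2211.982ms @ 16/7 + 552.995ms (4/7)
5. 2764.977ms @ 20/7 + 552.995ms (4/7)
6. 3317.972ms @ 24/7 + 552.995ms (4/7)
7. 3870.968ms @ 4 + 552.995ms (4/7)
8. 4423.963ms @ 32/7 + 276.498ms (2/7)
9. 4700.461ms @ 34/7 + 276.498ms (2/7)
10. 4976.959ms @ 36/7 + 552.995ms (4/7)
11. 5529.954ms @ 40/7 + 552.995ms (4/7)
12. 6082.949ms @ 44/7 + 1105.991ms (8/7)
13. 7188.94ms @ 52/7 + 552.995ms (4/7)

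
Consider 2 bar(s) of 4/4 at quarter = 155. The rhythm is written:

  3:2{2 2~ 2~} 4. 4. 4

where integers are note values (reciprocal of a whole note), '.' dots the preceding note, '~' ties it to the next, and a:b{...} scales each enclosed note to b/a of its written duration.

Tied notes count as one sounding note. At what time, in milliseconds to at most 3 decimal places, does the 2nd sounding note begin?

note 2 onset = 4/3b = 516.129ms

1. 0.0ms @ 0 + 516.129ms (4/3)
2. 516.129ms @ 4/3 + 1612.903ms (25/6)
3. 2129.032ms @ 11/2 + 580.645ms (3/2)
4. 2709.677ms @ 7 + 387.097ms (1)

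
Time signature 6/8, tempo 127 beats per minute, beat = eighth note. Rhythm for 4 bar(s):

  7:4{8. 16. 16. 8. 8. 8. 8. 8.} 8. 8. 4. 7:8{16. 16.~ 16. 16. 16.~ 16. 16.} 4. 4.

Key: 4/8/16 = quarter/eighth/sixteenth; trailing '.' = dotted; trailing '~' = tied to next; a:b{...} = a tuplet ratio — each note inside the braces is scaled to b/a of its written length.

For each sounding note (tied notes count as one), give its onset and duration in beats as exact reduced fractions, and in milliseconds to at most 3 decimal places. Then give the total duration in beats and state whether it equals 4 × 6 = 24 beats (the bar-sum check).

1) 0.0ms=0b +404.949ms=6/7b
2) 404.949ms=6/7b +202.475ms=3/7b
3) 607.424ms=9/7b +202.475ms=3/7b
4) 809.899ms=12/7b +404.949ms=6/7b
5) 1214.848ms=18/7b +404.949ms=6/7b
6) 1619.798ms=24/7b +404.949ms=6/7b
7) 2024.747ms=30/7b +404.949ms=6/7b
8) 2429.696ms=36/7b +404.949ms=6/7b
9) 2834.646ms=6b +708.661ms=3/2b
10) 3543.307ms=15/2b +708.661ms=3/2b
11) 4251.969ms=9b +1417.323ms=3b
12) 5669.291ms=12b +404.949ms=6/7b
13) 6074.241ms=90/7b +809.899ms=12/7b
14) 6884.139ms=102/7b +404.949ms=6/7b
15) 7289.089ms=108/7b +809.899ms=12/7b
16) 8098.988ms=120/7b +404.949ms=6/7b
17) 8503.937ms=18b +1417.323ms=3b
18) 9921.26ms=21b +1417.323ms=3b
Σ=24b of 24 (127bpm 6/8) — PASS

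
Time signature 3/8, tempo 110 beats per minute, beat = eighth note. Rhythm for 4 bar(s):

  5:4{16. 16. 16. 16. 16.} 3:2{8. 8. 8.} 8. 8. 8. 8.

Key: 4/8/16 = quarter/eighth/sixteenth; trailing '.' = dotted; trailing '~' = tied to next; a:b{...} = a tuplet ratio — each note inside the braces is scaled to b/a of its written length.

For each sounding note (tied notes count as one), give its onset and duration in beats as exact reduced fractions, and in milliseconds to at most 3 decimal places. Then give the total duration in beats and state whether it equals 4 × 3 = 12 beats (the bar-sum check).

1) 0.0ms=0b +327.273ms=3/5b
2) 327.273ms=3/5b +327.273ms=3/5b
3) 654.545ms=6/5b +327.273ms=3/5b
4) 981.818ms=9/5b +327.273ms=3/5b
5) 1309.091ms=12/5b +327.273ms=3/5b
6) 1636.364ms=3b +545.455ms=1b
7) 2181.818ms=4b +545.455ms=1b
8) 2727.273ms=5b +545.455ms=1b
9) 3272.727ms=6b +818.182ms=3/2b
10) 4090.909ms=15/2b +818.182ms=3/2b
11) 4909.091ms=9b +818.182ms=3/2b
12) 5727.273ms=21/2b +818.182ms=3/2b
Σ=12b of 12 (110bpm 3/8) — PASS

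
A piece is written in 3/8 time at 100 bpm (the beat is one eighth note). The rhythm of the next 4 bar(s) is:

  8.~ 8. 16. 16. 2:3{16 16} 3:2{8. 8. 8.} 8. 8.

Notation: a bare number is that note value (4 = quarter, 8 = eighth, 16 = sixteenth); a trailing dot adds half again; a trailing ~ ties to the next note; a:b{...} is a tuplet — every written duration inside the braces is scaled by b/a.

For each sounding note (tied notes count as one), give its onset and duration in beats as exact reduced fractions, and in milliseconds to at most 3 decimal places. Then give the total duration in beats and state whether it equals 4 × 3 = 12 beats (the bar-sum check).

1) 0.0ms=0b +1800.0ms=3b
2) 1800.0ms=3b +450.0ms=3/4b
3) 2250.0ms=15/4b +450.0ms=3/4b
4) 2700.0ms=9/2b +450.0ms=3/4b
5) 3150.0ms=21/4b +450.0ms=3/4b
6) 3600.0ms=6b +600.0ms=1b
7) 4200.0ms=7b +600.0ms=1b
8) 4800.0ms=8b +600.0ms=1b
9) 5400.0ms=9b +900.0ms=3/2b
10) 6300.0ms=21/2b +900.0ms=3/2b
Σ=12b of 12 (100bpm 3/8) — PASS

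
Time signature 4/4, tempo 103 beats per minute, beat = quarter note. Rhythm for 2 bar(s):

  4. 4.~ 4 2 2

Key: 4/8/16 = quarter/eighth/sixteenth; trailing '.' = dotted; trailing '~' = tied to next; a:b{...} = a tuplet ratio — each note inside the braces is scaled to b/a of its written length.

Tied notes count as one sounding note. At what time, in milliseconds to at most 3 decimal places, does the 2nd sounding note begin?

1. 0.0ms @ 0 + 873.786ms (3/2)
2. 873.786ms @ 3/2 + 1456.311ms (5/2)
3. 2330.097ms @ 4 + 1165.049ms (2)
4. 3495.146ms @ 6 + 1165.049ms (2)

note 2 onset = 3/2b = 873.786ms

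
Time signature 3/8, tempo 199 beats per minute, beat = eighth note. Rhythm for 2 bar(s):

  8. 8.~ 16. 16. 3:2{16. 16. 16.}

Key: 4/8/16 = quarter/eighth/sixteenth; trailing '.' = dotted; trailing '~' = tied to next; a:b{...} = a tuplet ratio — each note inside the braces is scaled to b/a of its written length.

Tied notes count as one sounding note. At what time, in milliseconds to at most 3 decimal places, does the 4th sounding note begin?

1. 0.0ms @ 0 + 452.261ms (3/2)
2. 452.261ms @ 3/2 + 678.392ms (9/4)
3. 1130.653ms @ 15/4 + 226.131ms (3/4)
4. 1356.784ms @ 9/2 + 150.754ms (1/2)
5. 1507.538ms @ 5 + 150.754ms (1/2)
6. 1658.291ms @ 11/2 + 150.754ms (1/2)

note 4 onset = 9/2b = 1356.784ms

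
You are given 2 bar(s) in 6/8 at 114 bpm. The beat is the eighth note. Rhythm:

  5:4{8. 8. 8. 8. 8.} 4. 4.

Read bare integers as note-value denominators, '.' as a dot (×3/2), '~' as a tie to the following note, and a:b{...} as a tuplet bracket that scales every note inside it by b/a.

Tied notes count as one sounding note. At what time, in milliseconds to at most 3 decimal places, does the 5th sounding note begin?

1. 0.0ms @ 0 + 631.579ms (6/5)
2. 631.579ms @ 6/5 + 631.579ms (6/5)
3. 1263.158ms @ 12/5 + 631.579ms (6/5)
4. 1894.737ms @ 18/5 + 631.579ms (6/5)
5. 2526.316ms @ 24/5 + 631.579ms (6/5)
6. 3157.895ms @ 6 + 1578.947ms (3)
7. 4736.842ms @ 9 + 1578.947ms (3)

note 5 onset = 24/5b = 2526.316ms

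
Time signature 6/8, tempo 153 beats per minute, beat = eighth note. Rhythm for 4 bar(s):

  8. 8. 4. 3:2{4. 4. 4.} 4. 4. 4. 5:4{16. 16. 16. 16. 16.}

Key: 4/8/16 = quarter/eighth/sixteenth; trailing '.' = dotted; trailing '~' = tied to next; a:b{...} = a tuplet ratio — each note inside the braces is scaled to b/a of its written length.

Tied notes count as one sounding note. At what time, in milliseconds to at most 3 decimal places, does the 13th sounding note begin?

note 13 onset = 114/5b = 8941.176ms

1. 0.0ms @ 0 + 588.235ms (3/2)
2. 588.235ms @ 3/2 + 588.235ms (3/2)
3. 1176.471ms @ 3 + 1176.471ms (3)
4. 2352.941ms @ 6 + 784.314ms (2)
5. 3137.255ms @ 8 + 784.314ms (2)
6. 3921.569ms @ 10 + 784.314ms (2)
7. 4705.882ms @ 12 + 1176.471ms (3)
8. 5882.353ms @ 15 + 1176.471ms (3)
9. 7058.824ms @ 18 + 1176.471ms (3)
10. 8235.294ms @ 21 + 235.294ms (3/5)
11. 8470.588ms @ 108/5 + 235.294ms (3/5)
12. 8705.882ms @ 111/5 + 235.294ms (3/5)
13. 8941.176ms @ 114/5 + 235.294ms (3/5)
14. 9176.471ms @ 117/5 + 235.294ms (3/5)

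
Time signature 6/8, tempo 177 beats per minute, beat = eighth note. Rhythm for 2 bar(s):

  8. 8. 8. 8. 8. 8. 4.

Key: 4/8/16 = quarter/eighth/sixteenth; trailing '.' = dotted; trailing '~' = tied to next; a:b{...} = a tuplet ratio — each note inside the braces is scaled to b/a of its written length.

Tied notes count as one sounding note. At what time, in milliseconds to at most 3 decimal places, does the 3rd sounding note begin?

1. 0.0ms @ 0 + 508.475ms (3/2)
2. 508.475ms @ 3/2 + 508.475ms (3/2)
3. 1016.949ms @ 3 + 508.475ms (3/2)
4. 1525.424ms @ 9/2 + 508.475ms (3/2)
5. 2033.898ms @ 6 + 508.475ms (3/2)
6. 2542.373ms @ 15/2 + 508.475ms (3/2)
7. 3050.847ms @ 9 + 1016.949ms (3)

note 3 onset = 3b = 1016.949ms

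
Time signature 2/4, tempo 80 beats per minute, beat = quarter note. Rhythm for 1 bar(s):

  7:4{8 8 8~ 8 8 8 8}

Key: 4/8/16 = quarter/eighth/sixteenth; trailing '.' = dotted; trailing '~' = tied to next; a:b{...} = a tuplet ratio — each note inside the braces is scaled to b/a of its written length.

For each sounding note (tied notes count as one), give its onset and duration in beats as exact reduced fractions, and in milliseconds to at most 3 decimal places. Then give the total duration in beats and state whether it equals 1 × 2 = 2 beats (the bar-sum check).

1) 0.0ms=0b +214.286ms=2/7b
2) 214.286ms=2/7b +214.286ms=2/7b
3) 428.571ms=4/7b +428.571ms=4/7b
4) 857.143ms=8/7b +214.286ms=2/7b
5) 1071.429ms=10/7b +214.286ms=2/7b
6) 1285.714ms=12/7b +214.286ms=2/7b
Σ=2b of 2 (80bpm 2/4) — PASS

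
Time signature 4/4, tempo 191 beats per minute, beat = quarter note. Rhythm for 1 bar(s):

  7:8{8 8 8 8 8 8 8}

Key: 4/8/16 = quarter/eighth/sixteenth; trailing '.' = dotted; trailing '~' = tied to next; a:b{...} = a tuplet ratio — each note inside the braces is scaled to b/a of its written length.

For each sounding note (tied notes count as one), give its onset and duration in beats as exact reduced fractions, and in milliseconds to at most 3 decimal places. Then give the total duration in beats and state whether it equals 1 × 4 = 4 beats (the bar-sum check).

1) 0.0ms=0b +179.506ms=4/7b
2) 179.506ms=4/7b +179.506ms=4/7b
3) 359.013ms=8/7b +179.506ms=4/7b
4) 538.519ms=12/7b +179.506ms=4/7b
5) 718.025ms=16/7b +179.506ms=4/7b
6) 897.532ms=20/7b +179.506ms=4/7b
7) 1077.038ms=24/7b +179.506ms=4/7b
Σ=4b of 4 (191bpm 4/4) — PASS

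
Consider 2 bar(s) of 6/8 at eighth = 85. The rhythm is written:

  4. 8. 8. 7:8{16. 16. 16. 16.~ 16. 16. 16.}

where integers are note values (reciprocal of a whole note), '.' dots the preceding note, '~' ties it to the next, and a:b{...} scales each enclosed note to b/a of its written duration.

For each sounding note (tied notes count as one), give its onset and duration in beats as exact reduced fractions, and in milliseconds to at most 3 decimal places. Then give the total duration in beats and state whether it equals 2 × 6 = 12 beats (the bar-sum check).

1) 0.0ms=0b +2117.647ms=3b
2) 2117.647ms=3b +1058.824ms=3/2b
3) 3176.471ms=9/2b +1058.824ms=3/2b
4) 4235.294ms=6b +605.042ms=6/7b
5) 4840.336ms=48/7b +605.042ms=6/7b
6) 5445.378ms=54/7b +605.042ms=6/7b
7) 6050.42ms=60/7b +1210.084ms=12/7b
8) 7260.504ms=72/7b +605.042ms=6/7b
9) 7865.546ms=78/7b +605.042ms=6/7b
Σ=12b of 12 (85bpm 6/8) — PASS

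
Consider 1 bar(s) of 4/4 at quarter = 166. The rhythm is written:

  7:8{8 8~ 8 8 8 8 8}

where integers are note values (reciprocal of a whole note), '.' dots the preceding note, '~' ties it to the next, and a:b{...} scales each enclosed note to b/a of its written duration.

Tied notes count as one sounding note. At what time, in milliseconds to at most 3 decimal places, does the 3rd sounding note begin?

1. 0.0ms @ 0 + 206.54ms (4/7)
2. 206.54ms @ 4/7 + 413.081ms (8/7)
3. 619.621ms @ 12/7 + 206.54ms (4/7)
4. 826.162ms @ 16/7 + 206.54ms (4/7)
5. 1032.702ms @ 20/7 + 206.54ms (4/7)
6. 1239.243ms @ 24/7 + 206.54ms (4/7)

note 3 onset = 12/7b = 619.621ms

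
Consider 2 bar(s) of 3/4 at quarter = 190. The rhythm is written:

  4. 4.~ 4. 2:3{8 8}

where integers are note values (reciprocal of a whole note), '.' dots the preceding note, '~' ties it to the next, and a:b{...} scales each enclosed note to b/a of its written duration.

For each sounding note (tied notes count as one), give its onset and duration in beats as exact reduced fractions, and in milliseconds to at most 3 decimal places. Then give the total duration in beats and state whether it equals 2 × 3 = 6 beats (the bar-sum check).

1) 0.0ms=0b +473.684ms=3/2b
2) 473.684ms=3/2b +947.368ms=3b
3) 1421.053ms=9/2b +236.842ms=3/4b
4) 1657.895ms=21/4b +236.842ms=3/4b
Σ=6b of 6 (190bpm 3/4) — PASS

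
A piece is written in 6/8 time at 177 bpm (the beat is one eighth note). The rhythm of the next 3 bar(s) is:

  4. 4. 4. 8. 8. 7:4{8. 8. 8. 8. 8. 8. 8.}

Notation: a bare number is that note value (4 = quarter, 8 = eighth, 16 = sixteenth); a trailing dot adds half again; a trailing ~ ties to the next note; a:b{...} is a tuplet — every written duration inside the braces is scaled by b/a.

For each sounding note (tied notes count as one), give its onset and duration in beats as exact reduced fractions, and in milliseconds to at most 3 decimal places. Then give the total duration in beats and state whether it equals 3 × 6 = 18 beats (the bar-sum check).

1) 0.0ms=0b +1016.949ms=3b
2) 1016.949ms=3b +1016.949ms=3b
3) 2033.898ms=6b +1016.949ms=3b
4) 3050.847ms=9b +508.475ms=3/2b
5) 3559.322ms=21/2b +508.475ms=3/2b
6) 4067.797ms=12b +290.557ms=6/7b
7) 4358.354ms=90/7b +290.557ms=6/7b
8) 4648.91ms=96/7b +290.557ms=6/7b
9) 4939.467ms=102/7b +290.557ms=6/7b
10) 5230.024ms=108/7b +290.557ms=6/7b
11) 5520.581ms=114/7b +290.557ms=6/7b
12) 5811.138ms=120/7b +290.557ms=6/7b
Σ=18b of 18 (177bpm 6/8) — PASS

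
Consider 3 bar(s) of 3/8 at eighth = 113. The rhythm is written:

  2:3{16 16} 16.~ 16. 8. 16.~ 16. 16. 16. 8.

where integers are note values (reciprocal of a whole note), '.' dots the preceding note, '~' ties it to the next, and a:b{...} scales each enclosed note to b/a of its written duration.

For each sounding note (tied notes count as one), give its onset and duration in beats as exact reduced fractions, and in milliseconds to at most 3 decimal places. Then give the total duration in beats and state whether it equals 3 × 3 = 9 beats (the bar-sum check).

1) 0.0ms=0b +398.23ms=3/4b
2) 398.23ms=3/4b +398.23ms=3/4b
3) 796.46ms=3/2b +796.46ms=3/2b
4) 1592.92ms=3b +796.46ms=3/2b
5) 2389.381ms=9/2b +796.46ms=3/2b
6) 3185.841ms=6b +398.23ms=3/4b
7) 3584.071ms=27/4b +398.23ms=3/4b
8) 3982.301ms=15/2b +796.46ms=3/2b
Σ=9b of 9 (113bpm 3/8) — PASS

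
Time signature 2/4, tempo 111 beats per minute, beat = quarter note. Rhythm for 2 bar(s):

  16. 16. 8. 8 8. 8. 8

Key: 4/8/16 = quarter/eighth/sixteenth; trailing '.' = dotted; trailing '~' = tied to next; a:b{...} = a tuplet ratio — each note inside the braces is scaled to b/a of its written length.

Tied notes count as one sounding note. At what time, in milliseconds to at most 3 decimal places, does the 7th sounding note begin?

1. 0.0ms @ 0 + 202.703ms (3/8)
2. 202.703ms @ 3/8 + 202.703ms (3/8)
3. 405.405ms @ 3/4 + 405.405ms (3/4)
4. 810.811ms @ 3/2 + 270.27ms (1/2)
5. 1081.081ms @ 2 + 405.405ms (3/4)
6. 1486.486ms @ 11/4 + 405.405ms (3/4)
7. 1891.892ms @ 7/2 + 270.27ms (1/2)

note 7 onset = 7/2b = 1891.892ms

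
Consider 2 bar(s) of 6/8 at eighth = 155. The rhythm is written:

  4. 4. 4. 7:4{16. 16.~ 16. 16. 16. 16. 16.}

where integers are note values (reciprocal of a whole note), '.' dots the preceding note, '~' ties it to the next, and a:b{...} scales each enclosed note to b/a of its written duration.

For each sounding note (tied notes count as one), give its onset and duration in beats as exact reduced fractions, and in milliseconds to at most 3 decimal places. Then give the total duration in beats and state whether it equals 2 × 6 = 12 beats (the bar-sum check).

1) 0.0ms=0b +1161.29ms=3b
2) 1161.29ms=3b +1161.29ms=3b
3) 2322.581ms=6b +1161.29ms=3b
4) 3483.871ms=9b +165.899ms=3/7b
5) 3649.77ms=66/7b +331.797ms=6/7b
6) 3981.567ms=72/7b +165.899ms=3/7b
7) 4147.465ms=75/7b +165.899ms=3/7b
8) 4313.364ms=78/7b +165.899ms=3/7b
9) 4479.263ms=81/7b +165.899ms=3/7b
Σ=12b of 12 (155bpm 6/8) — PASS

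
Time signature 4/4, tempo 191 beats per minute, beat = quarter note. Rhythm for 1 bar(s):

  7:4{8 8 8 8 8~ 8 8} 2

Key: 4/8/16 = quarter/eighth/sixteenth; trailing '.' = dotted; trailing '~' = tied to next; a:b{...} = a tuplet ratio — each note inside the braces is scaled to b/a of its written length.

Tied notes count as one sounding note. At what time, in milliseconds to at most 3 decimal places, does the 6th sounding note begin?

1. 0.0ms @ 0 + 89.753ms (2/7)
2. 89.753ms @ 2/7 + 89.753ms (2/7)
3. 179.506ms @ 4/7 + 89.753ms (2/7)
4. 269.26ms @ 6/7 + 89.753ms (2/7)
5. 359.013ms @ 8/7 + 179.506ms (4/7)
6. 538.519ms @ 12/7 + 89.753ms (2/7)
7. 628.272ms @ 2 + 628.272ms (2)

note 6 onset = 12/7b = 538.519ms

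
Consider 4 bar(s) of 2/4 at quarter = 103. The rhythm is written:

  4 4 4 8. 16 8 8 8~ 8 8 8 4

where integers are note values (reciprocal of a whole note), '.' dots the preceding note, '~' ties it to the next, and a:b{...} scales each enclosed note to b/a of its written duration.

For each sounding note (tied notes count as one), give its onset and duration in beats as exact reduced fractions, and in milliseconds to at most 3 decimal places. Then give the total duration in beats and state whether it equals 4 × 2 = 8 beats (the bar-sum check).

1) 0.0ms=0b +582.524ms=1b
2) 582.524ms=1b +582.524ms=1b
3) 1165.049ms=2b +582.524ms=1b
4) 1747.573ms=3b +436.893ms=3/4b
5) 2184.466ms=15/4b +145.631ms=1/4b
6) 2330.097ms=4b +291.262ms=1/2b
7) 2621.359ms=9/2b +291.262ms=1/2b
8) 2912.621ms=5b +582.524ms=1b
9) 3495.146ms=6b +291.262ms=1/2b
10) 3786.408ms=13/2b +291.262ms=1/2b
11) 4077.67ms=7b +582.524ms=1b
Σ=8b of 8 (103bpm 2/4) — PASS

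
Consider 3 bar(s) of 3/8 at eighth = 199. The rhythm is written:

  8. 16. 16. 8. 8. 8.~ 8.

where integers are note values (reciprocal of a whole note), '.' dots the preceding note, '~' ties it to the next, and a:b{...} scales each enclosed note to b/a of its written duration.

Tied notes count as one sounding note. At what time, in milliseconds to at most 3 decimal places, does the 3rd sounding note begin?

1. 0.0ms @ 0 + 452.261ms (3/2)
2. 452.261ms @ 3/2 + 226.131ms (3/4)
3. 678.392ms @ 9/4 + 226.131ms (3/4)
4. 904.523ms @ 3 + 452.261ms (3/2)
5. 1356.784ms @ 9/2 + 452.261ms (3/2)
6. 1809.045ms @ 6 + 904.523ms (3)

note 3 onset = 9/4b = 678.392ms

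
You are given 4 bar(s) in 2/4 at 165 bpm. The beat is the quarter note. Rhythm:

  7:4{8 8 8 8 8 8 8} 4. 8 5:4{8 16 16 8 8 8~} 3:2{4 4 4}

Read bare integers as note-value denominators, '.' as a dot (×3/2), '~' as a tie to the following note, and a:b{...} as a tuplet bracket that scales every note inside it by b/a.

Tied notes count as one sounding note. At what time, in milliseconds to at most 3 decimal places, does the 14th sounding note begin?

1. 0.0ms @ 0 + 103.896ms (2/7)
2. 103.896ms @ 2/7 + 103.896ms (2/7)
3. 207.792ms @ 4/7 + 103.896ms (2/7)
4. 311.688ms @ 6/7 + 103.896ms (2/7)
5. 415.584ms @ 8/7 + 103.896ms (2/7)
6. 519.481ms @ 10/7 + 103.896ms (2/7)
7. 623.377ms @ 12/7 + 103.896ms (2/7)
8. 727.273ms @ 2 + 545.455ms (3/2)
9. 1272.727ms @ 7/2 + 181.818ms (1/2)
10. 1454.545ms @ 4 + 145.455ms (2/5)
11. 1600.0ms @ 22/5 + 72.727ms (1/5)
12. 1672.727ms @ 23/5 + 72.727ms (1/5)
13. 1745.455ms @ 24/5 + 145.455ms (2/5)
14. 1890.909ms @ 26/5 + 145.455ms (2/5)
15. 2036.364ms @ 28/5 + 387.879ms (16/15)
16. 2424.242ms @ 20/3 + 242.424ms (2/3)
17. 2666.667ms @ 22/3 + 242.424ms (2/3)

note 14 onset = 26/5b = 1890.909ms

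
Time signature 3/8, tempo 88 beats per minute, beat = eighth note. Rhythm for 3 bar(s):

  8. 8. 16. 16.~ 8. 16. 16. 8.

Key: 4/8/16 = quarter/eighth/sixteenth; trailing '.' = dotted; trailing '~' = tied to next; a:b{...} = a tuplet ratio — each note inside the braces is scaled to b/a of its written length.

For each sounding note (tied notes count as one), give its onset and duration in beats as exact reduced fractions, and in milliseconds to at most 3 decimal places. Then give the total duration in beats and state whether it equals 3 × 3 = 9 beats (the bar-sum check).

1) 0.0ms=0b +1022.727ms=3/2b
2) 1022.727ms=3/2b +1022.727ms=3/2b
3) 2045.455ms=3b +511.364ms=3/4b
4) 2556.818ms=15/4b +1534.091ms=9/4b
5) 4090.909ms=6b +511.364ms=3/4b
6) 4602.273ms=27/4b +511.364ms=3/4b
7) 5113.636ms=15/2b +1022.727ms=3/2b
Σ=9b of 9 (88bpm 3/8) — PASS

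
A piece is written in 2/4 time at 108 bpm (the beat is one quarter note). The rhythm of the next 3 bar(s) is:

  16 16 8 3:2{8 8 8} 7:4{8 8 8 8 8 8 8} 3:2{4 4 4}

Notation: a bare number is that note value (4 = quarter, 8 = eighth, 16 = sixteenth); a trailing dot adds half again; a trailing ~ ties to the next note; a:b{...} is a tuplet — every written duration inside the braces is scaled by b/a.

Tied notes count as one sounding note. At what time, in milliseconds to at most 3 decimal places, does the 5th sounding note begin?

note 5 onset = 4/3b = 740.741ms

1. 0.0ms @ 0 + 138.889ms (1/4)
2. 138.889ms @ 1/4 + 138.889ms (1/4)
3. 277.778ms @ 1/2 + 277.778ms (1/2)
4. 555.556ms @ 1 + 185.185ms (1/3)
5. 740.741ms @ 4/3 + 185.185ms (1/3)
6. 925.926ms @ 5/3 + 185.185ms (1/3)
7. 1111.111ms @ 2 + 158.73ms (2/7)
8. 1269.841ms @ 16/7 + 158.73ms (2/7)
9. 1428.571ms @ 18/7 + 158.73ms (2/7)
10. 1587.302ms @ 20/7 + 158.73ms (2/7)
11. 1746.032ms @ 22/7 + 158.73ms (2/7)
12. 1904.762ms @ 24/7 + 158.73ms (2/7)
13. 2063.492ms @ 26/7 + 158.73ms (2/7)
14. 2222.222ms @ 4 + 370.37ms (2/3)
15. 2592.593ms @ 14/3 + 370.37ms (2/3)
16. 2962.963ms @ 16/3 + 370.37ms (2/3)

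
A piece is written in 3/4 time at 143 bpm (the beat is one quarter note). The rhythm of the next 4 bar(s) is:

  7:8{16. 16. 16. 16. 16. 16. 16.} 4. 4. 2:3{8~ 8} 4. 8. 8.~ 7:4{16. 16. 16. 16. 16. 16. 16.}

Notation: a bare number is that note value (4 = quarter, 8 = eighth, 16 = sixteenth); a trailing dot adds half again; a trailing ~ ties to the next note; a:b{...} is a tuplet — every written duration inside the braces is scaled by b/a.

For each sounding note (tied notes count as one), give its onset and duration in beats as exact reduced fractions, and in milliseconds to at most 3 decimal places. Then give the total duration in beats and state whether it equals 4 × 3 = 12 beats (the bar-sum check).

1) 0.0ms=0b +179.82ms=3/7b
2) 179.82ms=3/7b +179.82ms=3/7b
3) 359.64ms=6/7b +179.82ms=3/7b
4) 539.461ms=9/7b +179.82ms=3/7b
5) 719.281ms=12/7b +179.82ms=3/7b
6) 899.101ms=15/7b +179.82ms=3/7b
7) 1078.921ms=18/7b +179.82ms=3/7b
8) 1258.741ms=3b +629.371ms=3/2b
9) 1888.112ms=9/2b +629.371ms=3/2b
10) 2517.483ms=6b +629.371ms=3/2b
11) 3146.853ms=15/2b +629.371ms=3/2b
12) 3776.224ms=9b +314.685ms=3/4b
13) 4090.909ms=39/4b +404.595ms=27/28b
14) 4495.504ms=75/7b +89.91ms=3/14b
15) 4585.415ms=153/14b +89.91ms=3/14b
16) 4675.325ms=78/7b +89.91ms=3/14b
17) 4765.235ms=159/14b +89.91ms=3/14b
18) 4855.145ms=81/7b +89.91ms=3/14b
19) 4945.055ms=165/14b +89.91ms=3/14b
Σ=12b of 12 (143bpm 3/4) — PASS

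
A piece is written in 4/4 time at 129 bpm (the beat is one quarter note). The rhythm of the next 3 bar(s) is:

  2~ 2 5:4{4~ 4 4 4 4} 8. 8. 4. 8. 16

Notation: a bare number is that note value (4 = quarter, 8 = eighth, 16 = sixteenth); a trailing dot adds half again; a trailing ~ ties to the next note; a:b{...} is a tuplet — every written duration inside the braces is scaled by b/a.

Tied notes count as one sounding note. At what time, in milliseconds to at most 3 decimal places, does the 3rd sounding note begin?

1. 0.0ms @ 0 + 1860.465ms (4)
2. 1860.465ms @ 4 + 744.186ms (8/5)
3. 2604.651ms @ 28/5 + 372.093ms (4/5)
4. 2976.744ms @ 32/5 + 372.093ms (4/5)
5. 3348.837ms @ 36/5 + 372.093ms (4/5)
6. 3720.93ms @ 8 + 348.837ms (3/4)
7. 4069.767ms @ 35/4 + 348.837ms (3/4)
8. 4418.605ms @ 19/2 + 697.674ms (3/2)
9. 5116.279ms @ 11 + 348.837ms (3/4)
10. 5465.116ms @ 47/4 + 116.279ms (1/4)

note 3 onset = 28/5b = 2604.651ms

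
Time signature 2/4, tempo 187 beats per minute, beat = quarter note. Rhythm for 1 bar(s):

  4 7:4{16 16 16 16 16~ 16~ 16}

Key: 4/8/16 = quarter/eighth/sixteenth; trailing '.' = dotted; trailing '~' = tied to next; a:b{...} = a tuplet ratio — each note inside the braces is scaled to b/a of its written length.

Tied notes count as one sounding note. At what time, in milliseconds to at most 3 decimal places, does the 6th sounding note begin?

note 6 onset = 11/7b = 504.202ms

1. 0.0ms @ 0 + 320.856ms (1)
2. 320.856ms @ 1 + 45.837ms (1/7)
3. 366.692ms @ 8/7 + 45.837ms (1/7)
4. 412.529ms @ 9/7 + 45.837ms (1/7)
5. 458.365ms @ 10/7 + 45.837ms (1/7)
6. 504.202ms @ 11/7 + 137.51ms (3/7)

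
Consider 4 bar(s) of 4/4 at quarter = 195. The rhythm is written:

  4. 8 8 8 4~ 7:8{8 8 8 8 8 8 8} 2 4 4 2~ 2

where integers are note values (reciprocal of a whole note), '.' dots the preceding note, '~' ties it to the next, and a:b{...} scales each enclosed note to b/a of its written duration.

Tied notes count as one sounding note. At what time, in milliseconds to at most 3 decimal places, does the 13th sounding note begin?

note 13 onset = 10b = 3076.923ms

1. 0.0ms @ 0 + 461.538ms (3/2)
2. 461.538ms @ 3/2 + 153.846ms (1/2)
3. 615.385ms @ 2 + 153.846ms (1/2)
4. 769.231ms @ 5/2 + 153.846ms (1/2)
5. 923.077ms @ 3 + 483.516ms (11/7)
6. 1406.593ms @ 32/7 + 175.824ms (4/7)
7. 1582.418ms @ 36/7 + 175.824ms (4/7)
8. 1758.242ms @ 40/7 + 175.824ms (4/7)
9. 1934.066ms @ 44/7 + 175.824ms (4/7)
10. 2109.89ms @ 48/7 + 175.824ms (4/7)
11. 2285.714ms @ 52/7 + 175.824ms (4/7)
12. 2461.538ms @ 8 + 615.385ms (2)
13. 3076.923ms @ 10 + 307.692ms (1)
14. 3384.615ms @ 11 + 307.692ms (1)
15. 3692.308ms @ 12 + 1230.769ms (4)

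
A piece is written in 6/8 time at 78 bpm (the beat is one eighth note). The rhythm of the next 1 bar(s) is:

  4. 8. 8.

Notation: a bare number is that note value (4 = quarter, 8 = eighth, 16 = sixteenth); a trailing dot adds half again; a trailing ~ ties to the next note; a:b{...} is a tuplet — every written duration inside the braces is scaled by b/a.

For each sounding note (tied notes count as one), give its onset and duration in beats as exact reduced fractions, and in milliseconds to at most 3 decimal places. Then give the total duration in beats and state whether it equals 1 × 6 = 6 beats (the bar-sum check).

1) 0.0ms=0b +2307.692ms=3b
2) 2307.692ms=3b +1153.846ms=3/2b
3) 3461.538ms=9/2b +1153.846ms=3/2b
Σ=6b of 6 (78bpm 6/8) — PASS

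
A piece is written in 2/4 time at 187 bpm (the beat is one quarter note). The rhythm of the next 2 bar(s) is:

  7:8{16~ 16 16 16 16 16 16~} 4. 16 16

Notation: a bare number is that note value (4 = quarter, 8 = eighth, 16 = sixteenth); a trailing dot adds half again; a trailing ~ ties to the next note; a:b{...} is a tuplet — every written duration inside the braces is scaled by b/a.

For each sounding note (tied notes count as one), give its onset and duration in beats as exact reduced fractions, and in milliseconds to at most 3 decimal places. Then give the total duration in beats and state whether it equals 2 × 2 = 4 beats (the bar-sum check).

1) 0.0ms=0b +183.346ms=4/7b
2) 183.346ms=4/7b +91.673ms=2/7b
3) 275.019ms=6/7b +91.673ms=2/7b
4) 366.692ms=8/7b +91.673ms=2/7b
5) 458.365ms=10/7b +91.673ms=2/7b
6) 550.038ms=12/7b +572.956ms=25/14b
7) 1122.995ms=7/2b +80.214ms=1/4b
8) 1203.209ms=15/4b +80.214ms=1/4b
Σ=4b of 4 (187bpm 2/4) — PASS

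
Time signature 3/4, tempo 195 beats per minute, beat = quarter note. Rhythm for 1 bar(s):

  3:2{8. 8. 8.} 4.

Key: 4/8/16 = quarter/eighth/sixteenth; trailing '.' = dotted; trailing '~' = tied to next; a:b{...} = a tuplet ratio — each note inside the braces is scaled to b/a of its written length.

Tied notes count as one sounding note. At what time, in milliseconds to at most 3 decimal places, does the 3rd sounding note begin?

1. 0.0ms @ 0 + 153.846ms (1/2)
2. 153.846ms @ 1/2 + 153.846ms (1/2)
3. 307.692ms @ 1 + 153.846ms (1/2)
4. 461.538ms @ 3/2 + 461.538ms (3/2)

note 3 onset = 1b = 307.692ms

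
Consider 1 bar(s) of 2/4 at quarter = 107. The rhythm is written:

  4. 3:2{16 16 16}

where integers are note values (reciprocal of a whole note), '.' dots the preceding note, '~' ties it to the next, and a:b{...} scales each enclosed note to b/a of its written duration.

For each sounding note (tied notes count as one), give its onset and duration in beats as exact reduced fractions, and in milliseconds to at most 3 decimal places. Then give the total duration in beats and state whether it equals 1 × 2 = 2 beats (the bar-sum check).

1) 0.0ms=0b +841.121ms=3/2b
2) 841.121ms=3/2b +93.458ms=1/6b
3) 934.579ms=5/3b +93.458ms=1/6b
4) 1028.037ms=11/6b +93.458ms=1/6b
Σ=2b of 2 (107bpm 2/4) — PASS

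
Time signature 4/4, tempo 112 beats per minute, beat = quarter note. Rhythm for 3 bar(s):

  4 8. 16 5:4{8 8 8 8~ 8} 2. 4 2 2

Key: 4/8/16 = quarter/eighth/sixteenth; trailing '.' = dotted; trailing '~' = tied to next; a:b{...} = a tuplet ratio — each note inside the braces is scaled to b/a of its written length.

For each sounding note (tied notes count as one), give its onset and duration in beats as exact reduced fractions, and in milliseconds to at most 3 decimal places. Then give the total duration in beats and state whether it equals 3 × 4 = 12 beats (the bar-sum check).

1) 0.0ms=0b +535.714ms=1b
2) 535.714ms=1b +401.786ms=3/4b
3) 937.5ms=7/4b +133.929ms=1/4b
4) 1071.429ms=2b +214.286ms=2/5b
5) 1285.714ms=12/5b +214.286ms=2/5b
6) 1500.0ms=14/5b +214.286ms=2/5b
7) 1714.286ms=16/5b +428.571ms=4/5b
8) 2142.857ms=4b +1607.143ms=3b
9) 3750.0ms=7b +535.714ms=1b
10) 4285.714ms=8b +1071.429ms=2b
11) 5357.143ms=10b +1071.429ms=2b
Σ=12b of 12 (112bpm 4/4) — PASS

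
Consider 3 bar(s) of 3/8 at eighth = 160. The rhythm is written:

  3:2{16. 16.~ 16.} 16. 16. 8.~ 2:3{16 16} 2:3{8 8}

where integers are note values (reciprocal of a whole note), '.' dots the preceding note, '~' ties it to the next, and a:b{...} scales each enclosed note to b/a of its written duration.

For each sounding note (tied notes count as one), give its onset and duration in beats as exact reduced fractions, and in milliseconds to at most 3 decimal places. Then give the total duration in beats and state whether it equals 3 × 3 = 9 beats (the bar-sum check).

1) 0.0ms=0b +187.5ms=1/2b
2) 187.5ms=1/2b +375.0ms=1b
3) 562.5ms=3/2b +281.25ms=3/4b
4) 843.75ms=9/4b +281.25ms=3/4b
5) 1125.0ms=3b +843.75ms=9/4b
6) 1968.75ms=21/4b +281.25ms=3/4b
7) 2250.0ms=6b +562.5ms=3/2b
8) 2812.5ms=15/2b +562.5ms=3/2b
Σ=9b of 9 (160bpm 3/8) — PASS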